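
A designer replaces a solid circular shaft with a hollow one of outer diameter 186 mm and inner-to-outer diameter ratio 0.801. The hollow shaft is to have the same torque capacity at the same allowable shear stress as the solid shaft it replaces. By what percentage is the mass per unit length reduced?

49.0 %

Equal τ_max and T ⇒ the solid shaft needs d_s³ = d_o³(1−k⁴), so d_s = 186·(1−0.801⁴)^(1/3) = 155.9 mm.
Area ratio A_h/A_s = d_o²(1−k²)/d_s² = (1−k²)/(1−k⁴)^(2/3) = 0.5104.
Mass saving = 1 − 0.5104 = 49.0 %.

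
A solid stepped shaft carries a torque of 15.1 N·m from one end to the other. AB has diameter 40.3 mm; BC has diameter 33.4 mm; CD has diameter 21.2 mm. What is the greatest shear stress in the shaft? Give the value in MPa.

Under the same torque, τ_max = 16T/(πd³) is largest where d is smallest — segment CD (d = 21.2 mm).
τ_max = 16·15.10/(π·(0.0212)³) = 8.071×10^6 Pa.

8.07 MPa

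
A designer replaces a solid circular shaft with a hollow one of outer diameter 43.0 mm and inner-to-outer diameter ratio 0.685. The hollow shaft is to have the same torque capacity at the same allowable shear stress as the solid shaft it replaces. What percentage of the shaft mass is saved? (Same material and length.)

Equal τ_max and T ⇒ the solid shaft needs d_s³ = d_o³(1−k⁴), so d_s = 43.0·(1−0.685⁴)^(1/3) = 39.58 mm.
Area ratio A_h/A_s = d_o²(1−k²)/d_s² = (1−k²)/(1−k⁴)^(2/3) = 0.6265.
Mass saving = 1 − 0.6265 = 37.4 %.

37.4 %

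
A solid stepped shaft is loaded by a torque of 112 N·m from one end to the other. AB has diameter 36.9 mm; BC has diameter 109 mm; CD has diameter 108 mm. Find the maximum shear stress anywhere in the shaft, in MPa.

Under the same torque, τ_max = 16T/(πd³) is largest where d is smallest — segment AB (d = 36.9 mm).
τ_max = 16·112.0/(π·(0.0369)³) = 1.135×10^7 Pa.

11.4 MPa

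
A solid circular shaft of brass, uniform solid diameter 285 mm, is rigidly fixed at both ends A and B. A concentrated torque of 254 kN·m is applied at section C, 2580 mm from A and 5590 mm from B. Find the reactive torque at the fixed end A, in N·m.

174000 N·m

With uniform GJ and both ends fixed, compatibility θ_AC = θ_CB gives T_A·a = T_B·b, together with T_A + T_B = T₀.
T_A = T₀·b/(a+b) = 254000·5590/8170 = 173800 N·m; T_B = 80210 N·m.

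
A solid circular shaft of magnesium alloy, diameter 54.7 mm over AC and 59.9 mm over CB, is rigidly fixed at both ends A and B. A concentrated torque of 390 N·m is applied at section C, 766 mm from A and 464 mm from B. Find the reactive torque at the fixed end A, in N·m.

Compatibility: T_A·a/J_AC = T_B·b/J_CB with T_A + T_B = T₀.
J_AC = 8.79×10^-7 m⁴, J_CB = 1.26×10^-6 m⁴, so T_A = T₀·(J_AC/a)/((J_AC/a)+(J_CB/b)) = 115.6 N·m, T_B = 274.4 N·m.

116 N·m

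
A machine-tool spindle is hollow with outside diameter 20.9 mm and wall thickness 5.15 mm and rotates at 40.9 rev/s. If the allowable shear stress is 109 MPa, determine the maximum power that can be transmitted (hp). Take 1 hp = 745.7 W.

62.9 hp

J = π(d_o⁴ − d_i⁴)/32 = π(0.0209⁴ − 0.0106⁴)/32 = 1.749×10^-8 m⁴.
T_max = τ_allow·J/r = 1.09×10^8 × 1.749×10^-8 / 0.0104 = 182.5 N·m.
ω = 2π·40.9 = 257.0 rad/s, so P_max = T_max·ω = 4.689×10^4 W.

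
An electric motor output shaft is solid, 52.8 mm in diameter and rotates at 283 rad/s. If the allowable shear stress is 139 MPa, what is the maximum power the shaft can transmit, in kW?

1140 kW

J = πd⁴/32 = π(0.0528)⁴/32 = 7.630×10^-7 m⁴.
T_max = τ_allow·J/r = 1.39×10^8 × 7.630×10^-7 / 0.0264 = 4017 N·m.
ω = 283 rad/s, so P_max = T_max·ω = 1.137×10^6 W.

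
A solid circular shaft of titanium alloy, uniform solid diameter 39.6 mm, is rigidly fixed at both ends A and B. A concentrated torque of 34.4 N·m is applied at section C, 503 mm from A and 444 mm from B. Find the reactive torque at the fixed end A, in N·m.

With uniform GJ and both ends fixed, compatibility θ_AC = θ_CB gives T_A·a = T_B·b, together with T_A + T_B = T₀.
T_A = T₀·b/(a+b) = 34.40·444/947.0 = 16.13 N·m; T_B = 18.27 N·m.

16.1 N·m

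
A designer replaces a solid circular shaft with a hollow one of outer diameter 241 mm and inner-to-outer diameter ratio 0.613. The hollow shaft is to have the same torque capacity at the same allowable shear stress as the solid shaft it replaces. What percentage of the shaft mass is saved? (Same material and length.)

Equal τ_max and T ⇒ the solid shaft needs d_s³ = d_o³(1−k⁴), so d_s = 241·(1−0.613⁴)^(1/3) = 229.1 mm.
Area ratio A_h/A_s = d_o²(1−k²)/d_s² = (1−k²)/(1−k⁴)^(2/3) = 0.6909.
Mass saving = 1 − 0.6909 = 30.9 %.

30.9 %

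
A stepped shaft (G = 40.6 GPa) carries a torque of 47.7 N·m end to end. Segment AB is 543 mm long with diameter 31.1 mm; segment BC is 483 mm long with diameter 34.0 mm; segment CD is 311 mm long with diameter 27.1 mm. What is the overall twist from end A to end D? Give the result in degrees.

1.04°

J_AB = π(0.0311)⁴/32 = 9.18×10^-8 m⁴; J_BC = π(0.0340)⁴/32 = 1.31×10^-7 m⁴; J_CD = π(0.0271)⁴/32 = 5.30×10^-8 m⁴.
θ = (T/G)·Σ L_i/J_i = (47.70/40.6×10⁹)·(0.543/9.18×10^-8 + 0.483/1.31×10^-7 + 0.311/5.30×10^-8) = 0.01817 rad.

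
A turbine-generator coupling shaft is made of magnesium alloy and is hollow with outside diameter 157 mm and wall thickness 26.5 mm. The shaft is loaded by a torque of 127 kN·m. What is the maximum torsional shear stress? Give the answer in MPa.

207 MPa

J = π(d_o⁴ − d_i⁴)/32 = π(0.157⁴ − 0.104⁴)/32 = 4.816×10^-5 m⁴.
τ_max = T·r/J = 127000 × 0.0785 / 4.816×10^-5 = 2.070×10^8 Pa.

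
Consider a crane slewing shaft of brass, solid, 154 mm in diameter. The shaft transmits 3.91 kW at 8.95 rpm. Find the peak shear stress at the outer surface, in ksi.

0.844 ksi

ω = 2π·8.95/60 = 0.9372 rad/s, so T = P/ω = 3.91×10³ / 0.9372 = 4172 N·m.
J = πd⁴/32 = π(0.154)⁴/32 = 5.522×10^-5 m⁴.
τ_max = T·r/J = 4172 × 0.0770 / 5.522×10^-5 = 5.817×10^6 Pa.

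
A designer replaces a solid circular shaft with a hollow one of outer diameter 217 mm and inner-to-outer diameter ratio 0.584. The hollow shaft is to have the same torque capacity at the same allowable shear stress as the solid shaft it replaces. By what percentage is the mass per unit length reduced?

28.4 %

Equal τ_max and T ⇒ the solid shaft needs d_s³ = d_o³(1−k⁴), so d_s = 217·(1−0.584⁴)^(1/3) = 208.2 mm.
Area ratio A_h/A_s = d_o²(1−k²)/d_s² = (1−k²)/(1−k⁴)^(2/3) = 0.7156.
Mass saving = 1 − 0.7156 = 28.4 %.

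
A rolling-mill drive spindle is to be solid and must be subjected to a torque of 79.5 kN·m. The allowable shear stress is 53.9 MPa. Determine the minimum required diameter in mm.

For a solid shaft τ_max = 16T/(πd³), so d = (16T/(π τ_allow))^(1/3) = (16·79500/(π·5.39×10^7))^(1/3) = 0.1958 m.

196 mm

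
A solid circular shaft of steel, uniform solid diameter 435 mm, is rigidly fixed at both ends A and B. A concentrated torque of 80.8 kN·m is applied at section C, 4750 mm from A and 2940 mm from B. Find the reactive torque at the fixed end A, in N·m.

30900 N·m

With uniform GJ and both ends fixed, compatibility θ_AC = θ_CB gives T_A·a = T_B·b, together with T_A + T_B = T₀.
T_A = T₀·b/(a+b) = 80800·2940/7690 = 30890 N·m; T_B = 49910 N·m.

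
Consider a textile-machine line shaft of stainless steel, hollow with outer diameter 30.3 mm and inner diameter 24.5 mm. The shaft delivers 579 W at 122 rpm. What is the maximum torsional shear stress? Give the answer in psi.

2100 psi

ω = 2π·122/60 = 12.78 rad/s, so T = P/ω = 579 / 12.78 = 45.32 N·m.
J = π(d_o⁴ − d_i⁴)/32 = π(0.0303⁴ − 0.0245⁴)/32 = 4.738×10^-8 m⁴.
τ_max = T·r/J = 45.32 × 0.0152 / 4.738×10^-8 = 1.449×10^7 Pa.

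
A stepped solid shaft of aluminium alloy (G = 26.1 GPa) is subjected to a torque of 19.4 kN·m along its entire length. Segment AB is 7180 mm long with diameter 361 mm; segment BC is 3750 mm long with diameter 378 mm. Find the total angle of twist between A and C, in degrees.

0.263°

J_AB = π(0.361)⁴/32 = 1.67×10^-3 m⁴; J_BC = π(0.378)⁴/32 = 2.00×10^-3 m⁴.
θ = (T/G)·Σ L_i/J_i = (19400/26.1×10⁹)·(7.18/1.67×10^-3 + 3.75/2.00×10^-3) = 4.591×10^-3 rad.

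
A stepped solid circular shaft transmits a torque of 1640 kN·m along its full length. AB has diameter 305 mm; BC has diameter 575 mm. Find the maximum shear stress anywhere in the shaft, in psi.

Under the same torque, τ_max = 16T/(πd³) is largest where d is smallest — segment AB (d = 305 mm).
τ_max = 16·1.640e6/(π·(0.305)³) = 2.944×10^8 Pa.

42700 psi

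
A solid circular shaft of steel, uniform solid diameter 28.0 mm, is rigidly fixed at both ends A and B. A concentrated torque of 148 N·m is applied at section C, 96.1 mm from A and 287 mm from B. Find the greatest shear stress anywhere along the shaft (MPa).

25.7 MPa

With uniform GJ and both ends fixed, compatibility θ_AC = θ_CB gives T_A·a = T_B·b, together with T_A + T_B = T₀.
T_A = T₀·b/(a+b) = 148.0·287/383.1 = 110.9 N·m; T_B = 37.13 N·m.
τ in each portion: τ_AC = 2.57×10^7 Pa, τ_CB = 8.61×10^6 Pa; maximum is in AC.
τ_max = T_AC·r/J = 110.9·0.0140/6.03×10^-8 = 2.572×10^7 Pa.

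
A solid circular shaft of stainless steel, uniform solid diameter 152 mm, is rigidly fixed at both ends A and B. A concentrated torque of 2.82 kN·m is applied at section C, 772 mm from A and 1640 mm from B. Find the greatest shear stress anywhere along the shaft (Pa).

2.78e6 Pa

With uniform GJ and both ends fixed, compatibility θ_AC = θ_CB gives T_A·a = T_B·b, together with T_A + T_B = T₀.
T_A = T₀·b/(a+b) = 2820·1640/2412 = 1917 N·m; T_B = 902.6 N·m.
τ in each portion: τ_AC = 2.78×10^6 Pa, τ_CB = 1.31×10^6 Pa; maximum is in AC.
τ_max = T_AC·r/J = 1917·0.0760/5.24×10^-5 = 2.781×10^6 Pa.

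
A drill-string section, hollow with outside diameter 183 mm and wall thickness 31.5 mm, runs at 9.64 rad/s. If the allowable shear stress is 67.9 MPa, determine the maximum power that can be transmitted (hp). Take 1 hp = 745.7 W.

861 hp

J = π(d_o⁴ − d_i⁴)/32 = π(0.183⁴ − 0.120⁴)/32 = 8.975×10^-5 m⁴.
T_max = τ_allow·J/r = 6.79×10^7 × 8.975×10^-5 / 0.0915 = 66600 N·m.
ω = 9.64 rad/s, so P_max = T_max·ω = 6.420×10^5 W.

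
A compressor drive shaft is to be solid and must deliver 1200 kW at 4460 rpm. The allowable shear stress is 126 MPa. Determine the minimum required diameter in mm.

ω = 2π·4460/60 = 467.1 rad/s, so T = P/ω = 1200×10³ / 467.1 = 2569 N·m.
For a solid shaft τ_max = 16T/(πd³), so d = (16T/(π τ_allow))^(1/3) = (16·2569/(π·1.26×10^8))^(1/3) = 0.04700 m.

47.0 mm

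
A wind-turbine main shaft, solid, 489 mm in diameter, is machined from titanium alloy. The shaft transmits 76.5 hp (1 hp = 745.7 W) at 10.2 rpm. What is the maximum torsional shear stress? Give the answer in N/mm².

ω = 2π·10.2/60 = 1.068 rad/s, so T = P/ω = 76.5×745.7 / 1.068 = 53410 N·m.
J = πd⁴/32 = π(0.489)⁴/32 = 5.614×10^-3 m⁴.
τ_max = T·r/J = 53410 × 0.244 / 5.614×10^-3 = 2.326×10^6 Pa.

2.33 N/mm²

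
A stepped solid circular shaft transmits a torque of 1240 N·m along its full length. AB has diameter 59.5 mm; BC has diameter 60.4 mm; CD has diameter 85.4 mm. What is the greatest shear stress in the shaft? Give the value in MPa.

30.0 MPa

Under the same torque, τ_max = 16T/(πd³) is largest where d is smallest — segment AB (d = 59.5 mm).
τ_max = 16·1240/(π·(0.0595)³) = 2.998×10^7 Pa.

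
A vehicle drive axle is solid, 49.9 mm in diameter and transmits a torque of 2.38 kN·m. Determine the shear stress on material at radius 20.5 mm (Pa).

8.02e7 Pa

J = πd⁴/32 = π(0.0499)⁴/32 = 6.087×10^-7 m⁴.
Shear stress varies linearly with radius: τ = T·r/J = 2380 × 0.0205 / 6.087×10^-7 = 8.015×10^7 Pa.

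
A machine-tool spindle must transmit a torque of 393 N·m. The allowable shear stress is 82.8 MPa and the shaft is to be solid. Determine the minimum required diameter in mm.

For a solid shaft τ_max = 16T/(πd³), so d = (16T/(π τ_allow))^(1/3) = (16·393.0/(π·8.28×10^7))^(1/3) = 0.02891 m.

28.9 mm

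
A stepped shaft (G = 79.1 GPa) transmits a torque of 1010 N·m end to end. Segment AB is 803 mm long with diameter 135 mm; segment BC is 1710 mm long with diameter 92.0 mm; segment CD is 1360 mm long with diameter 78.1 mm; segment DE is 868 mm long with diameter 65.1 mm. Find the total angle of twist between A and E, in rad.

J_AB = π(0.135)⁴/32 = 3.26×10^-5 m⁴; J_BC = π(0.0920)⁴/32 = 7.03×10^-6 m⁴; J_CD = π(0.0781)⁴/32 = 3.65×10^-6 m⁴; J_DE = π(0.0651)⁴/32 = 1.76×10^-6 m⁴.
θ = (T/G)·Σ L_i/J_i = (1010/79.1×10⁹)·(0.803/3.26×10^-5 + 1.71/7.03×10^-6 + 1.36/3.65×10^-6 + 0.868/1.76×10^-6) = 0.01446 rad.

0.0145 rad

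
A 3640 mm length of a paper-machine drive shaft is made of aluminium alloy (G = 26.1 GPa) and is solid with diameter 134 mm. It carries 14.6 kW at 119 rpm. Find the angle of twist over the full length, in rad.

0.00516 rad

ω = 2π·119/60 = 12.46 rad/s, so T = P/ω = 14.6×10³ / 12.46 = 1172 N·m.
J = πd⁴/32 = π(0.134)⁴/32 = 3.165×10^-5 m⁴.
θ = T·L/(G·J) = 1172 × 3.64 / (26.1×10⁹ × 3.165×10^-5) = 5.162×10^-3 rad.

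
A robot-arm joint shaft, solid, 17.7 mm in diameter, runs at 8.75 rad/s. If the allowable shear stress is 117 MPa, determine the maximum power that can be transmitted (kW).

J = πd⁴/32 = π(0.0177)⁴/32 = 9.636×10^-9 m⁴.
T_max = τ_allow·J/r = 1.17×10^8 × 9.636×10^-9 / 0.00885 = 127.4 N·m.
ω = 8.75 rad/s, so P_max = T_max·ω = 1115 W.

1.11 kW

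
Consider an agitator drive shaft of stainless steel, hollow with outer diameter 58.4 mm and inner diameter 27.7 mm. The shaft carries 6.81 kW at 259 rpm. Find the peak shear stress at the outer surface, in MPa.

ω = 2π·259/60 = 27.12 rad/s, so T = P/ω = 6.81×10³ / 27.12 = 251.1 N·m.
J = π(d_o⁴ − d_i⁴)/32 = π(0.0584⁴ − 0.0277⁴)/32 = 1.084×10^-6 m⁴.
τ_max = T·r/J = 251.1 × 0.0292 / 1.084×10^-6 = 6.763×10^6 Pa.

6.76 MPa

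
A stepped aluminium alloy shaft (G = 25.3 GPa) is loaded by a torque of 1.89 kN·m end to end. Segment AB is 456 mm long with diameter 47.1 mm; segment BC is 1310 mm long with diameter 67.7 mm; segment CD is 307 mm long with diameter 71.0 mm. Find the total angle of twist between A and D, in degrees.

7.29°

J_AB = π(0.0471)⁴/32 = 4.83×10^-7 m⁴; J_BC = π(0.0677)⁴/32 = 2.06×10^-6 m⁴; J_CD = π(0.0710)⁴/32 = 2.49×10^-6 m⁴.
θ = (T/G)·Σ L_i/J_i = (1890/25.3×10⁹)·(0.456/4.83×10^-7 + 1.31/2.06×10^-6 + 0.307/2.49×10^-6) = 0.1272 rad.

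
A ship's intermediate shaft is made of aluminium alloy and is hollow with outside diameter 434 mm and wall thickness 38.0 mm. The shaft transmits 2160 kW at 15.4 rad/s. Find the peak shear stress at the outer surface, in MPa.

16.3 MPa

ω = 15.4 rad/s, so T = P/ω = 2160×10³ / 15.40 = 140300 N·m.
J = π(d_o⁴ − d_i⁴)/32 = π(0.434⁴ − 0.358⁴)/32 = 1.870×10^-3 m⁴.
τ_max = T·r/J = 140300 × 0.217 / 1.870×10^-3 = 1.627×10^7 Pa.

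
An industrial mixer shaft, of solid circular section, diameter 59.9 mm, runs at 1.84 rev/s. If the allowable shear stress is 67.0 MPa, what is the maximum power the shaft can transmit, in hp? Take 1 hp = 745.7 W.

43.8 hp

J = πd⁴/32 = π(0.0599)⁴/32 = 1.264×10^-6 m⁴.
T_max = τ_allow·J/r = 6.70×10^7 × 1.264×10^-6 / 0.0300 = 2827 N·m.
ω = 2π·1.84 = 11.56 rad/s, so P_max = T_max·ω = 3.269×10^4 W.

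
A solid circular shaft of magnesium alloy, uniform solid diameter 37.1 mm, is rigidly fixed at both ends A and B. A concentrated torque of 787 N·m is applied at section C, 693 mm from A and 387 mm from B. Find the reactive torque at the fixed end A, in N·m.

With uniform GJ and both ends fixed, compatibility θ_AC = θ_CB gives T_A·a = T_B·b, together with T_A + T_B = T₀.
T_A = T₀·b/(a+b) = 787.0·387/1080 = 282.0 N·m; T_B = 505.0 N·m.

282 N·m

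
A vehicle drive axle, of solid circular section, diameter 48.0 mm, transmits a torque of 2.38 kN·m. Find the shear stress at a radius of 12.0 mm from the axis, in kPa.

54800 kPa

J = πd⁴/32 = π(0.0480)⁴/32 = 5.212×10^-7 m⁴.
Shear stress varies linearly with radius: τ = T·r/J = 2380 × 0.0120 / 5.212×10^-7 = 5.480×10^7 Pa.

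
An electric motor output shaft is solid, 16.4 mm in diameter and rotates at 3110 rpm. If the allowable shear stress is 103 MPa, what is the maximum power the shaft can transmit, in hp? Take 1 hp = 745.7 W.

J = πd⁴/32 = π(0.0164)⁴/32 = 7.102×10^-9 m⁴.
T_max = τ_allow·J/r = 1.03×10^8 × 7.102×10^-9 / 0.00820 = 89.21 N·m.
ω = 2π·3110/60 = 325.7 rad/s, so P_max = T_max·ω = 2.905×10^4 W.

39.0 hp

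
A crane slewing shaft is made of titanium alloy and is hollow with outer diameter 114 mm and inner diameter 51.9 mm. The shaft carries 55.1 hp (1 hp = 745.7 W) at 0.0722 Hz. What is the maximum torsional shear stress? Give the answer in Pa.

3.25e8 Pa

ω = 2π·0.0722 = 0.4536 rad/s, so T = P/ω = 55.1×745.7 / 0.4536 = 90570 N·m.
J = π(d_o⁴ − d_i⁴)/32 = π(0.114⁴ − 0.0519⁴)/32 = 1.587×10^-5 m⁴.
τ_max = T·r/J = 90570 × 0.0570 / 1.587×10^-5 = 3.253×10^8 Pa.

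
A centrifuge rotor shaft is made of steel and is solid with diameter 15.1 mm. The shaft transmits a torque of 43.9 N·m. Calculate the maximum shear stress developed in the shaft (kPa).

J = πd⁴/32 = π(0.0151)⁴/32 = 5.104×10^-9 m⁴.
τ_max = T·r/J = 43.90 × 0.00755 / 5.104×10^-9 = 6.494×10^7 Pa.

64900 kPa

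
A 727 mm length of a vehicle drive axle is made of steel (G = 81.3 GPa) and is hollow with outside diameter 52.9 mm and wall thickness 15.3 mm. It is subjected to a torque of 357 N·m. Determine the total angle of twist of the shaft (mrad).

4.29 mrad

J = π(d_o⁴ − d_i⁴)/32 = π(0.0529⁴ − 0.0223⁴)/32 = 7.445×10^-7 m⁴.
θ = T·L/(G·J) = 357.0 × 0.727 / (81.3×10⁹ × 7.445×10^-7) = 4.288×10^-3 rad.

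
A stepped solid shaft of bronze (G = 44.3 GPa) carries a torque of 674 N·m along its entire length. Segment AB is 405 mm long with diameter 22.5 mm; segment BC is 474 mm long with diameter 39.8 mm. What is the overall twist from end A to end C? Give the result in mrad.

274 mrad

J_AB = π(0.0225)⁴/32 = 2.52×10^-8 m⁴; J_BC = π(0.0398)⁴/32 = 2.46×10^-7 m⁴.
θ = (T/G)·Σ L_i/J_i = (674.0/44.3×10⁹)·(0.405/2.52×10^-8 + 0.474/2.46×10^-7) = 0.2742 rad.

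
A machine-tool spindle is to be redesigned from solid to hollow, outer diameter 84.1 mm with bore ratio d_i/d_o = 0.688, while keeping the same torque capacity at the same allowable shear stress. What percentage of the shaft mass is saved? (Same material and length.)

Equal τ_max and T ⇒ the solid shaft needs d_s³ = d_o³(1−k⁴), so d_s = 84.1·(1−0.688⁴)^(1/3) = 77.28 mm.
Area ratio A_h/A_s = d_o²(1−k²)/d_s² = (1−k²)/(1−k⁴)^(2/3) = 0.6237.
Mass saving = 1 − 0.6237 = 37.6 %.

37.6 %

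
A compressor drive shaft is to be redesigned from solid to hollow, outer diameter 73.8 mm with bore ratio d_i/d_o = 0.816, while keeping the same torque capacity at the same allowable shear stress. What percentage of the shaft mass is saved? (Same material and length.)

50.6 %

Equal τ_max and T ⇒ the solid shaft needs d_s³ = d_o³(1−k⁴), so d_s = 73.8·(1−0.816⁴)^(1/3) = 60.71 mm.
Area ratio A_h/A_s = d_o²(1−k²)/d_s² = (1−k²)/(1−k⁴)^(2/3) = 0.4938.
Mass saving = 1 − 0.4938 = 50.6 %.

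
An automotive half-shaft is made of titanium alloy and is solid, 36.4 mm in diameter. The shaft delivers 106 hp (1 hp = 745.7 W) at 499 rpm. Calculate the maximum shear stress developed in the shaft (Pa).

1.60e8 Pa

ω = 2π·499/60 = 52.26 rad/s, so T = P/ω = 106×745.7 / 52.26 = 1513 N·m.
J = πd⁴/32 = π(0.0364)⁴/32 = 1.723×10^-7 m⁴.
τ_max = T·r/J = 1513 × 0.0182 / 1.723×10^-7 = 1.597×10^8 Pa.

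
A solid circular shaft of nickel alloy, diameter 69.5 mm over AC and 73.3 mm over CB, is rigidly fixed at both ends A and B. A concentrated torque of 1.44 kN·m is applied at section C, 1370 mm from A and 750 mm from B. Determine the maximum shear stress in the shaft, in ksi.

Compatibility: T_A·a/J_AC = T_B·b/J_CB with T_A + T_B = T₀.
J_AC = 2.29×10^-6 m⁴, J_CB = 2.83×10^-6 m⁴, so T_A = T₀·(J_AC/a)/((J_AC/a)+(J_CB/b)) = 441.7 N·m, T_B = 998.3 N·m.
τ in each portion: τ_AC = 6.70×10^6 Pa, τ_CB = 1.29×10^7 Pa; maximum is in CB.
τ_max = T_CB·r/J = 998.3·0.0367/2.83×10^-6 = 1.291×10^7 Pa.

1.87 ksi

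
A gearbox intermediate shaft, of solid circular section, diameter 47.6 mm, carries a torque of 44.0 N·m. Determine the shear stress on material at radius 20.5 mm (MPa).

J = πd⁴/32 = π(0.0476)⁴/32 = 5.040×10^-7 m⁴.
Shear stress varies linearly with radius: τ = T·r/J = 44.00 × 0.0205 / 5.040×10^-7 = 1.790×10^6 Pa.

1.79 MPa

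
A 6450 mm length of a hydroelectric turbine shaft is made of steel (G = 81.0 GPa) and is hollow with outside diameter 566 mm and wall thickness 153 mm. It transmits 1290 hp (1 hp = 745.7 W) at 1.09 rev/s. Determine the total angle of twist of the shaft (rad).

ω = 2π·1.09 = 6.849 rad/s, so T = P/ω = 1290×745.7 / 6.849 = 140500 N·m.
J = π(d_o⁴ − d_i⁴)/32 = π(0.566⁴ − 0.260⁴)/32 = 9.627×10^-3 m⁴.
θ = T·L/(G·J) = 140500 × 6.45 / (81.0×10⁹ × 9.627×10^-3) = 1.162×10^-3 rad.

0.00116 rad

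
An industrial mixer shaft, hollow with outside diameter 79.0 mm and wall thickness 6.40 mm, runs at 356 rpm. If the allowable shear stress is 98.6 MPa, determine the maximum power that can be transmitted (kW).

J = π(d_o⁴ − d_i⁴)/32 = π(0.0790⁴ − 0.0662⁴)/32 = 1.938×10^-6 m⁴.
T_max = τ_allow·J/r = 9.86×10^7 × 1.938×10^-6 / 0.0395 = 4839 N·m.
ω = 2π·356/60 = 37.28 rad/s, so P_max = T_max·ω = 1.804×10^5 W.

180 kW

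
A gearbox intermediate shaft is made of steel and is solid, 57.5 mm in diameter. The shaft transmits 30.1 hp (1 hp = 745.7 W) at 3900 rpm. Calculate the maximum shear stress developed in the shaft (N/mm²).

1.47 N/mm²

ω = 2π·3900/60 = 408.4 rad/s, so T = P/ω = 30.1×745.7 / 408.4 = 54.96 N·m.
J = πd⁴/32 = π(0.0575)⁴/32 = 1.073×10^-6 m⁴.
τ_max = T·r/J = 54.96 × 0.0288 / 1.073×10^-6 = 1.472×10^6 Pa.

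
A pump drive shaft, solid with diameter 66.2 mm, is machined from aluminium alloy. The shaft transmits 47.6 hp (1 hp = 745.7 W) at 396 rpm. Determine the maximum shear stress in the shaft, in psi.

2180 psi

ω = 2π·396/60 = 41.47 rad/s, so T = P/ω = 47.6×745.7 / 41.47 = 855.9 N·m.
J = πd⁴/32 = π(0.0662)⁴/32 = 1.886×10^-6 m⁴.
τ_max = T·r/J = 855.9 × 0.0331 / 1.886×10^-6 = 1.503×10^7 Pa.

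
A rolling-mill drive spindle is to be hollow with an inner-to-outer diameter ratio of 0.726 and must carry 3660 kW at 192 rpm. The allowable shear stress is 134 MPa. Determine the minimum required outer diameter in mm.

ω = 2π·192/60 = 20.11 rad/s, so T = P/ω = 3660×10³ / 20.11 = 182000 N·m.
For a hollow shaft with d_i/d_o = 0.726: τ_max = 16T/(π d_o³ (1−k⁴)), so d_o = [16T/(π τ_allow (1−k⁴))]^(1/3) = [16·182000/(π·1.34×10^8·0.7222)]^(1/3) = 0.2124 m.

212 mm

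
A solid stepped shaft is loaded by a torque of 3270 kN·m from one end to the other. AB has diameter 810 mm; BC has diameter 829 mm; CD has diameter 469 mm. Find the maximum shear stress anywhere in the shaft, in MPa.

161 MPa

Under the same torque, τ_max = 16T/(πd³) is largest where d is smallest — segment CD (d = 469 mm).
τ_max = 16·3.270e6/(π·(0.469)³) = 1.614×10^8 Pa.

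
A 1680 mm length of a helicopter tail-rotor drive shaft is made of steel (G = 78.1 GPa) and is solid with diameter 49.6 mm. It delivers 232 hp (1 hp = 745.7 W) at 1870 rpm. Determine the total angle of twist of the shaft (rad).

ω = 2π·1870/60 = 195.8 rad/s, so T = P/ω = 232×745.7 / 195.8 = 883.4 N·m.
J = πd⁴/32 = π(0.0496)⁴/32 = 5.942×10^-7 m⁴.
θ = T·L/(G·J) = 883.4 × 1.68 / (78.1×10⁹ × 5.942×10^-7) = 0.03198 rad.

0.0320 rad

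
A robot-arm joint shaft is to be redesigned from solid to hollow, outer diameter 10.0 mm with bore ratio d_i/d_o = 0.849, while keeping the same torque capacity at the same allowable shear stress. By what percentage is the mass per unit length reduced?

Equal τ_max and T ⇒ the solid shaft needs d_s³ = d_o³(1−k⁴), so d_s = 10.0·(1−0.849⁴)^(1/3) = 7.832 mm.
Area ratio A_h/A_s = d_o²(1−k²)/d_s² = (1−k²)/(1−k⁴)^(2/3) = 0.4551.
Mass saving = 1 − 0.4551 = 54.5 %.

54.5 %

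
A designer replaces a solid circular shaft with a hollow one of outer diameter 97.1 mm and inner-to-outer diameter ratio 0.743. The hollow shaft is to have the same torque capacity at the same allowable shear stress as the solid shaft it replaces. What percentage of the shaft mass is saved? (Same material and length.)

Equal τ_max and T ⇒ the solid shaft needs d_s³ = d_o³(1−k⁴), so d_s = 97.1·(1−0.743⁴)^(1/3) = 86.02 mm.
Area ratio A_h/A_s = d_o²(1−k²)/d_s² = (1−k²)/(1−k⁴)^(2/3) = 0.5708.
Mass saving = 1 − 0.5708 = 42.9 %.

42.9 %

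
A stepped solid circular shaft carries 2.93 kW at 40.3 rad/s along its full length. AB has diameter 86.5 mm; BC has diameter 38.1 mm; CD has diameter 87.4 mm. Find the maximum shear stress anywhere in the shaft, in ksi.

ω = 40.3 rad/s, so T = P/ω = 2.93×10³ / 40.30 = 72.70 N·m.
Under the same torque, τ_max = 16T/(πd³) is largest where d is smallest — segment BC (d = 38.1 mm).
τ_max = 16·72.70/(π·(0.0381)³) = 6.695×10^6 Pa.

0.971 ksi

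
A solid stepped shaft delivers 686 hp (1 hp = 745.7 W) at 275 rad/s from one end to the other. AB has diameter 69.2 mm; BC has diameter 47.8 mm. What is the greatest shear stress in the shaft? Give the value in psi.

12600 psi

ω = 275 rad/s, so T = P/ω = 686×745.7 / 275.0 = 1860 N·m.
Under the same torque, τ_max = 16T/(πd³) is largest where d is smallest — segment BC (d = 47.8 mm).
τ_max = 16·1860/(π·(0.0478)³) = 8.674×10^7 Pa.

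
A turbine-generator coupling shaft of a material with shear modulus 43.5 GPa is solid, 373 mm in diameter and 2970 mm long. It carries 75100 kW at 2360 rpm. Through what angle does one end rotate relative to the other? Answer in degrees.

ω = 2π·2360/60 = 247.1 rad/s, so T = P/ω = 75100×10³ / 247.1 = 303900 N·m.
J = πd⁴/32 = π(0.373)⁴/32 = 1.900×10^-3 m⁴.
θ = T·L/(G·J) = 303900 × 2.97 / (43.5×10⁹ × 1.900×10^-3) = 0.01092 rad.

0.626°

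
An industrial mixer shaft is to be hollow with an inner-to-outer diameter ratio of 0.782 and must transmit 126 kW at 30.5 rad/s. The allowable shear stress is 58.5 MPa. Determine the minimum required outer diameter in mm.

ω = 30.5 rad/s, so T = P/ω = 126×10³ / 30.50 = 4131 N·m.
For a hollow shaft with d_i/d_o = 0.782: τ_max = 16T/(π d_o³ (1−k⁴)), so d_o = [16T/(π τ_allow (1−k⁴))]^(1/3) = [16·4131/(π·5.85×10^7·0.6260)]^(1/3) = 0.08313 m.

83.1 mm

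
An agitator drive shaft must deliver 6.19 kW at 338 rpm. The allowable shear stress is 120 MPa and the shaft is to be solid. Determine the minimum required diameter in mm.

19.5 mm

ω = 2π·338/60 = 35.40 rad/s, so T = P/ω = 6.19×10³ / 35.40 = 174.9 N·m.
For a solid shaft τ_max = 16T/(πd³), so d = (16T/(π τ_allow))^(1/3) = (16·174.9/(π·1.20×10^8))^(1/3) = 0.01951 m.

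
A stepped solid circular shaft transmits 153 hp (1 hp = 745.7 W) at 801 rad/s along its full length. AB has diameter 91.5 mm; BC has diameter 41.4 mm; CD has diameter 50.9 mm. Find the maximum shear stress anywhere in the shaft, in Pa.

ω = 801 rad/s, so T = P/ω = 153×745.7 / 801.0 = 142.4 N·m.
Under the same torque, τ_max = 16T/(πd³) is largest where d is smallest — segment BC (d = 41.4 mm).
τ_max = 16·142.4/(π·(0.0414)³) = 1.022×10^7 Pa.

1.02e7 Pa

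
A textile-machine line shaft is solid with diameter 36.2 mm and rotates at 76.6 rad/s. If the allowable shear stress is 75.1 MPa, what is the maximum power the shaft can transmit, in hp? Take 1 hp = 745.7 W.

71.9 hp

J = πd⁴/32 = π(0.0362)⁴/32 = 1.686×10^-7 m⁴.
T_max = τ_allow·J/r = 7.51×10^7 × 1.686×10^-7 / 0.0181 = 699.5 N·m.
ω = 76.6 rad/s, so P_max = T_max·ω = 5.358×10^4 W.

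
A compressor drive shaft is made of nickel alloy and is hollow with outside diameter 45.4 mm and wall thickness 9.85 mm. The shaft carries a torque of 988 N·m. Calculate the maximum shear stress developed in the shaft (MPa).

J = π(d_o⁴ − d_i⁴)/32 = π(0.0454⁴ − 0.0257⁴)/32 = 3.743×10^-7 m⁴.
τ_max = T·r/J = 988.0 × 0.0227 / 3.743×10^-7 = 5.993×10^7 Pa.

59.9 MPa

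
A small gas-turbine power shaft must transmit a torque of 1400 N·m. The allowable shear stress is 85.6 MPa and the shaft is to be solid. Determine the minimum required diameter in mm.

For a solid shaft τ_max = 16T/(πd³), so d = (16T/(π τ_allow))^(1/3) = (16·1400/(π·8.56×10^7))^(1/3) = 0.04367 m.

43.7 mm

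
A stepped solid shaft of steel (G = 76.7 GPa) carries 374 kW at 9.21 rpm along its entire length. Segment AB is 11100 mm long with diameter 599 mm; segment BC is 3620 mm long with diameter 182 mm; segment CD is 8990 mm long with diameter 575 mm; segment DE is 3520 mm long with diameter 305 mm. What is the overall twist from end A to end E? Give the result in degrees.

ω = 2π·9.21/60 = 0.9645 rad/s, so T = P/ω = 374×10³ / 0.9645 = 387800 N·m.
J_AB = π(0.599)⁴/32 = 0.0126 m⁴; J_BC = π(0.182)⁴/32 = 1.08×10^-4 m⁴; J_CD = π(0.575)⁴/32 = 0.0107 m⁴; J_DE = π(0.305)⁴/32 = 8.50×10^-4 m⁴.
θ = (T/G)·Σ L_i/J_i = (387800/76.7×10⁹)·(11.1/0.0126 + 3.62/1.08×10^-4 + 8.99/0.0107 + 3.52/8.50×10^-4) = 0.1995 rad.

11.4°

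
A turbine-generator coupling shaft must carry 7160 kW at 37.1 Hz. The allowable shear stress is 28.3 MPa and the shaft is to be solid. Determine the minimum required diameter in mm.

177 mm

ω = 2π·37.1 = 233.1 rad/s, so T = P/ω = 7160×10³ / 233.1 = 30720 N·m.
For a solid shaft τ_max = 16T/(πd³), so d = (16T/(π τ_allow))^(1/3) = (16·30720/(π·2.83×10^7))^(1/3) = 0.1768 m.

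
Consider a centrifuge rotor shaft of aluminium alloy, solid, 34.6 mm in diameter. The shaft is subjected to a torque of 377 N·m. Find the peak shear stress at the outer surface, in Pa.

4.64e7 Pa

J = πd⁴/32 = π(0.0346)⁴/32 = 1.407×10^-7 m⁴.
τ_max = T·r/J = 377.0 × 0.0173 / 1.407×10^-7 = 4.635×10^7 Pa.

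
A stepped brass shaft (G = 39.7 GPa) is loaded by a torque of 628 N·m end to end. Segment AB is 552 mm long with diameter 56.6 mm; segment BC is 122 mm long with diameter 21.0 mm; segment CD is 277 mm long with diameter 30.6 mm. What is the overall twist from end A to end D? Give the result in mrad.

161 mrad

J_AB = π(0.0566)⁴/32 = 1.01×10^-6 m⁴; J_BC = π(0.0210)⁴/32 = 1.91×10^-8 m⁴; J_CD = π(0.0306)⁴/32 = 8.61×10^-8 m⁴.
θ = (T/G)·Σ L_i/J_i = (628.0/39.7×10⁹)·(0.552/1.01×10^-6 + 0.122/1.91×10^-8 + 0.277/8.61×10^-8) = 0.1606 rad.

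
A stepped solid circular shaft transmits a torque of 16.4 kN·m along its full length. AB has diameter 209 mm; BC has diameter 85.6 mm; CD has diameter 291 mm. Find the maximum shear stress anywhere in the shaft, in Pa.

Under the same torque, τ_max = 16T/(πd³) is largest where d is smallest — segment BC (d = 85.6 mm).
τ_max = 16·16400/(π·(0.0856)³) = 1.332×10^8 Pa.

1.33e8 Pa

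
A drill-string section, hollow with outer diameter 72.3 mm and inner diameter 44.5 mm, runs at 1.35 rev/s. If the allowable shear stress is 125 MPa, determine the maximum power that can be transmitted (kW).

67.4 kW

J = π(d_o⁴ − d_i⁴)/32 = π(0.0723⁴ − 0.0445⁴)/32 = 2.298×10^-6 m⁴.
T_max = τ_allow·J/r = 1.25×10^8 × 2.298×10^-6 / 0.0362 = 7945 N·m.
ω = 2π·1.35 = 8.482 rad/s, so P_max = T_max·ω = 6.739×10^4 W.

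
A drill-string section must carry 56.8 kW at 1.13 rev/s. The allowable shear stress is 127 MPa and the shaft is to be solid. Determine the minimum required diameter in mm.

ω = 2π·1.13 = 7.100 rad/s, so T = P/ω = 56.8×10³ / 7.100 = 8000 N·m.
For a solid shaft τ_max = 16T/(πd³), so d = (16T/(π τ_allow))^(1/3) = (16·8000/(π·1.27×10^8))^(1/3) = 0.06846 m.

68.5 mm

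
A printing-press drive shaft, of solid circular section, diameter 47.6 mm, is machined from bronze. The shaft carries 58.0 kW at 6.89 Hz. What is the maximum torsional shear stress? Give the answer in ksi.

ω = 2π·6.89 = 43.29 rad/s, so T = P/ω = 58.0×10³ / 43.29 = 1340 N·m.
J = πd⁴/32 = π(0.0476)⁴/32 = 5.040×10^-7 m⁴.
τ_max = T·r/J = 1340 × 0.0238 / 5.040×10^-7 = 6.327×10^7 Pa.

9.18 ksi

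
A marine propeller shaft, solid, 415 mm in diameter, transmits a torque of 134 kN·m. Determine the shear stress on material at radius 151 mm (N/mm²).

6.95 N/mm²

J = πd⁴/32 = π(0.415)⁴/32 = 2.912×10^-3 m⁴.
Shear stress varies linearly with radius: τ = T·r/J = 134000 × 0.151 / 2.912×10^-3 = 6.948×10^6 Pa.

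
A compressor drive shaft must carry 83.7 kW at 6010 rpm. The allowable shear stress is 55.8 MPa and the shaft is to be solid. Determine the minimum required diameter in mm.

23.0 mm

ω = 2π·6010/60 = 629.4 rad/s, so T = P/ω = 83.7×10³ / 629.4 = 133.0 N·m.
For a solid shaft τ_max = 16T/(πd³), so d = (16T/(π τ_allow))^(1/3) = (16·133.0/(π·5.58×10^7))^(1/3) = 0.02298 m.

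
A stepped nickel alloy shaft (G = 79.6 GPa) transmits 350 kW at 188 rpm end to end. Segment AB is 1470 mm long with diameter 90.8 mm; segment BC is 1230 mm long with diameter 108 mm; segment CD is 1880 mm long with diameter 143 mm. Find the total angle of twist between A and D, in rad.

0.0800 rad

ω = 2π·188/60 = 19.69 rad/s, so T = P/ω = 350×10³ / 19.69 = 17780 N·m.
J_AB = π(0.0908)⁴/32 = 6.67×10^-6 m⁴; J_BC = π(0.108)⁴/32 = 1.34×10^-5 m⁴; J_CD = π(0.143)⁴/32 = 4.11×10^-5 m⁴.
θ = (T/G)·Σ L_i/J_i = (17780/79.6×10⁹)·(1.47/6.67×10^-6 + 1.23/1.34×10^-5 + 1.88/4.11×10^-5) = 0.07999 rad.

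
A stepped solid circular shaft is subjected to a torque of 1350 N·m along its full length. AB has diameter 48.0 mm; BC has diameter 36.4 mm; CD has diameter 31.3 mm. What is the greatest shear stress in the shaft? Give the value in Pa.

Under the same torque, τ_max = 16T/(πd³) is largest where d is smallest — segment CD (d = 31.3 mm).
τ_max = 16·1350/(π·(0.0313)³) = 2.242×10^8 Pa.

2.24e8 Pa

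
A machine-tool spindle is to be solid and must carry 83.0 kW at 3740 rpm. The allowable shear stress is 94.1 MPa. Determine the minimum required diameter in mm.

ω = 2π·3740/60 = 391.7 rad/s, so T = P/ω = 83.0×10³ / 391.7 = 211.9 N·m.
For a solid shaft τ_max = 16T/(πd³), so d = (16T/(π τ_allow))^(1/3) = (16·211.9/(π·9.41×10^7))^(1/3) = 0.02255 m.

22.6 mm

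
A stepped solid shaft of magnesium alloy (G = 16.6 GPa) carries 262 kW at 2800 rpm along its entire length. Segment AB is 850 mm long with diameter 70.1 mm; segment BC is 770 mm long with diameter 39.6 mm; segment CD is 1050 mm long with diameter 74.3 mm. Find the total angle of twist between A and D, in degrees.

12.0°

ω = 2π·2800/60 = 293.2 rad/s, so T = P/ω = 262×10³ / 293.2 = 893.5 N·m.
J_AB = π(0.0701)⁴/32 = 2.37×10^-6 m⁴; J_BC = π(0.0396)⁴/32 = 2.41×10^-7 m⁴; J_CD = π(0.0743)⁴/32 = 2.99×10^-6 m⁴.
θ = (T/G)·Σ L_i/J_i = (893.5/16.6×10⁹)·(0.850/2.37×10^-6 + 0.770/2.41×10^-7 + 1.05/2.99×10^-6) = 0.2099 rad.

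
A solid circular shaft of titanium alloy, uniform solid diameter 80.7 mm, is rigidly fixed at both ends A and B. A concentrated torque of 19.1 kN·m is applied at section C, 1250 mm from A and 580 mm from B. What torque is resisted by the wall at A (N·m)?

6050 N·m

With uniform GJ and both ends fixed, compatibility θ_AC = θ_CB gives T_A·a = T_B·b, together with T_A + T_B = T₀.
T_A = T₀·b/(a+b) = 19100·580/1830 = 6054 N·m; T_B = 13050 N·m.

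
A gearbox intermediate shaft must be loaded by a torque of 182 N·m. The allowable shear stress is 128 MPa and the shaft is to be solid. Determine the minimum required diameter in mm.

For a solid shaft τ_max = 16T/(πd³), so d = (16T/(π τ_allow))^(1/3) = (16·182.0/(π·1.28×10^8))^(1/3) = 0.01935 m.

19.3 mm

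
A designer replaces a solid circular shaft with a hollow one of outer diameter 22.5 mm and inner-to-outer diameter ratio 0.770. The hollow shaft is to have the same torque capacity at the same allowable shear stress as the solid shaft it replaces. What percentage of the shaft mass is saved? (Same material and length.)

45.7 %

Equal τ_max and T ⇒ the solid shaft needs d_s³ = d_o³(1−k⁴), so d_s = 22.5·(1−0.770⁴)^(1/3) = 19.48 mm.
Area ratio A_h/A_s = d_o²(1−k²)/d_s² = (1−k²)/(1−k⁴)^(2/3) = 0.5434.
Mass saving = 1 − 0.5434 = 45.7 %.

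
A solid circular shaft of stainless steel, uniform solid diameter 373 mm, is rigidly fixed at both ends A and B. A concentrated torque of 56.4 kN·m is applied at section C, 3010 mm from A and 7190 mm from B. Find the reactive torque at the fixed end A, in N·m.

39800 N·m

With uniform GJ and both ends fixed, compatibility θ_AC = θ_CB gives T_A·a = T_B·b, together with T_A + T_B = T₀.
T_A = T₀·b/(a+b) = 56400·7190/10200 = 39760 N·m; T_B = 16640 N·m.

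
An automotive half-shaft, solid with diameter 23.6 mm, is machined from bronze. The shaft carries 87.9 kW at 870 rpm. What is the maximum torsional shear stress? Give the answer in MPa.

ω = 2π·870/60 = 91.11 rad/s, so T = P/ω = 87.9×10³ / 91.11 = 964.8 N·m.
J = πd⁴/32 = π(0.0236)⁴/32 = 3.045×10^-8 m⁴.
τ_max = T·r/J = 964.8 × 0.0118 / 3.045×10^-8 = 3.738×10^8 Pa.

374 MPa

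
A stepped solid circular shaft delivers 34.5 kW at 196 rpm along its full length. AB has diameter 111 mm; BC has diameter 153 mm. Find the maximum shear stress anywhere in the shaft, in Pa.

ω = 2π·196/60 = 20.53 rad/s, so T = P/ω = 34.5×10³ / 20.53 = 1681 N·m.
Under the same torque, τ_max = 16T/(πd³) is largest where d is smallest — segment AB (d = 111 mm).
τ_max = 16·1681/(π·(0.111)³) = 6.259×10^6 Pa.

6.26e6 Pa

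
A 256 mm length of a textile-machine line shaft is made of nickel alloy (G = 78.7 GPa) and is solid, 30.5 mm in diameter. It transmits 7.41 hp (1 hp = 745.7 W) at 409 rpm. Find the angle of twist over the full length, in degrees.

ω = 2π·409/60 = 42.83 rad/s, so T = P/ω = 7.41×745.7 / 42.83 = 129.0 N·m.
J = πd⁴/32 = π(0.0305)⁴/32 = 8.496×10^-8 m⁴.
θ = T·L/(G·J) = 129.0 × 0.256 / (78.7×10⁹ × 8.496×10^-8) = 4.940×10^-3 rad.

0.283°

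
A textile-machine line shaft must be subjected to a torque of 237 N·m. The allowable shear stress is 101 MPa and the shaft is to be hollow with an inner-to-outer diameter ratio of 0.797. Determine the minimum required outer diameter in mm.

27.2 mm

For a hollow shaft with d_i/d_o = 0.797: τ_max = 16T/(π d_o³ (1−k⁴)), so d_o = [16T/(π τ_allow (1−k⁴))]^(1/3) = [16·237.0/(π·1.01×10^8·0.5965)]^(1/3) = 0.02716 m.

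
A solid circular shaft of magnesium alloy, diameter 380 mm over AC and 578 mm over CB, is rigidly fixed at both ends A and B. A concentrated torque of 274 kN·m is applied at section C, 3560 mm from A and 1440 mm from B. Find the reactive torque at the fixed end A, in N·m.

Compatibility: T_A·a/J_AC = T_B·b/J_CB with T_A + T_B = T₀.
J_AC = 2.05×10^-3 m⁴, J_CB = 0.0110 m⁴, so T_A = T₀·(J_AC/a)/((J_AC/a)+(J_CB/b)) = 19250 N·m, T_B = 254700 N·m.

19300 N·m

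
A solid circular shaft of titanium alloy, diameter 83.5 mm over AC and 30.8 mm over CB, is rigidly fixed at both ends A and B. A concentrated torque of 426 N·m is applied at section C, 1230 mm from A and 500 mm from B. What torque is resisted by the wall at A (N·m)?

407 N·m

Compatibility: T_A·a/J_AC = T_B·b/J_CB with T_A + T_B = T₀.
J_AC = 4.77×10^-6 m⁴, J_CB = 8.83×10^-8 m⁴, so T_A = T₀·(J_AC/a)/((J_AC/a)+(J_CB/b)) = 407.4 N·m, T_B = 18.56 N·m.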